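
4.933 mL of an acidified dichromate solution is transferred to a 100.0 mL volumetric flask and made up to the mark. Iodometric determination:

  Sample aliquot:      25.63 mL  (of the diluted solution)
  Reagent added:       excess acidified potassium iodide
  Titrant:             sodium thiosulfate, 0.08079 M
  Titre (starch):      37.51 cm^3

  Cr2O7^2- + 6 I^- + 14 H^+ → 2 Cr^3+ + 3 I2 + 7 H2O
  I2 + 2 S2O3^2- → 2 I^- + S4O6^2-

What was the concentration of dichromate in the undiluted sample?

n(S2O3^2-) = 0.03751 × 0.08079 = 3.030 × 10^-3 mol
n(I2) = n(S2O3^2-)/2 = 1.515 × 10^-3 mol
From the 1:3 ratio, n(Cr2O7^2-) in the aliquot = 1/3 × 1.515 × 10^-3 = 5.051 × 10^-4 mol
[Cr2O7^2-]_dilute = 5.051 × 10^-4 / 0.02563 = 0.01971 mol/L
[Cr2O7^2-]_original = 0.01971 × 100.0/4.933 = 0.3995 mol/L

0.3995 M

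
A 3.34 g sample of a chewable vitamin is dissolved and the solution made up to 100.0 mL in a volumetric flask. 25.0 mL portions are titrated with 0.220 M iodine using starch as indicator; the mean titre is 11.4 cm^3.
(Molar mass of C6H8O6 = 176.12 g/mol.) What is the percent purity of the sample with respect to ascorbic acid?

52.9 %

C6H8O6 + I2 → C6H6O6 + 2 HI
n(I2) per titration = 0.0114 × 0.220 = 2.51 × 10^-3 mol
n(C6H8O6) in each aliquot = 2.51 × 10^-3 mol (1:1 ratio)
n(C6H8O6) in the whole flask = 2.51 × 10^-3 × 100.0/25.0 = 0.0100 mol
mass of C6H8O6 = 0.0100 × 176.12 = 1.77 g
% C6H8O6 = 1.77 / 3.34 × 100 = 52.9 %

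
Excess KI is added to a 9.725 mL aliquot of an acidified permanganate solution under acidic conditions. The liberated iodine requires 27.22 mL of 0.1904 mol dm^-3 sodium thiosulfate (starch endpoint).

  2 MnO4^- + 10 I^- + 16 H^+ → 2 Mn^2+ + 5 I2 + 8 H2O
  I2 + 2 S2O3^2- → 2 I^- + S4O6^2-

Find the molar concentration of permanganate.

0.1066 mol/L

n(S2O3^2-) = 0.02722 × 0.1904 = 5.183 × 10^-3 mol
n(I2) = n(S2O3^2-)/2 = 2.591 × 10^-3 mol
From the 2:5 ratio, n(MnO4^-) in the aliquot = 2/5 × 2.591 × 10^-3 = 1.037 × 10^-3 mol
[MnO4^-] = 1.037 × 10^-3 / 0.009725 = 0.1066 mol/L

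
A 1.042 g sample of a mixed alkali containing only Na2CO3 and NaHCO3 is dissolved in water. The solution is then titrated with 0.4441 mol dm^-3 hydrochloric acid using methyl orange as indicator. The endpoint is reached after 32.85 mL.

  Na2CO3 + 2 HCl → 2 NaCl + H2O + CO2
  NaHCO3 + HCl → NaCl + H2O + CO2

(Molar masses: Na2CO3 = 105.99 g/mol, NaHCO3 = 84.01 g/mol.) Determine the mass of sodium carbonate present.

n(HCl) = 0.03285 × 0.4441 = 0.01459 mol
Let x = n(Na2CO3), y = n(NaHCO3).
Titrant: 2x + 1y = 0.01459;  mass: 105.99x + 84.01y = 1.042
Solving, x = 2.960 × 10^-3 mol, y = 8.669 × 10^-3 mol
mass of Na2CO3 = 2.960 × 10^-3 × 105.99 = 0.3137 g

0.3137 g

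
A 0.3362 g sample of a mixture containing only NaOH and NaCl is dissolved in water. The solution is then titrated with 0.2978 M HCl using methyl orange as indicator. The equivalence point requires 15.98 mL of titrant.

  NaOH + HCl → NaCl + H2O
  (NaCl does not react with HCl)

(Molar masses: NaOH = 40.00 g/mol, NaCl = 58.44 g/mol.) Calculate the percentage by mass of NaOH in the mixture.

n(HCl) = 0.01598 × 0.2978 = 4.759 × 10^-3 mol
Let x = n(NaOH), y = n(NaCl).
Titrant: 1x = 4.759 × 10^-3;  mass: 40.00x + 58.44y = 0.3362
Solving, x = 4.759 × 10^-3 mol, y = 2.496 × 10^-3 mol
mass of NaOH = 4.759 × 10^-3 × 40.00 = 0.1904 g
% NaOH = 0.1904 / 0.3362 × 100 = 56.62 %

56.62 %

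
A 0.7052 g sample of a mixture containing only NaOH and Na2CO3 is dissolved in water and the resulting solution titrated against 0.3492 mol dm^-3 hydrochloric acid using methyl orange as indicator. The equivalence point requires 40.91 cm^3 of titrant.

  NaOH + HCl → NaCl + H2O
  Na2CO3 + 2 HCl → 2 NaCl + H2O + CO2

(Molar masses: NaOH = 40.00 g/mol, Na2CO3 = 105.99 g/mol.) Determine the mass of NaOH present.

0.1597 g

n(HCl) = 0.04091 × 0.3492 = 0.01429 mol
Let x = n(NaOH), y = n(Na2CO3).
Titrant: 1x + 2y = 0.01429;  mass: 40.00x + 105.99y = 0.7052
Solving, x = 3.992 × 10^-3 mol, y = 5.147 × 10^-3 mol
mass of NaOH = 3.992 × 10^-3 × 40.00 = 0.1597 g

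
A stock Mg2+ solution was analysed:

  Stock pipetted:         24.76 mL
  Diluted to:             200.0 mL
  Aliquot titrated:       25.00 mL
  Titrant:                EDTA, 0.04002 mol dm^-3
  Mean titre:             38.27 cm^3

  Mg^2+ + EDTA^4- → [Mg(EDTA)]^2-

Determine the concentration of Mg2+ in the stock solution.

n(EDTA) = 0.03827 × 0.04002 = 1.532 × 10^-3 mol
n(Mg2+) in the aliquot = 1.532 × 10^-3 mol (1:1 ratio)
[Mg2+]_dilute = 1.532 × 10^-3 / 0.02500 = 0.06126 mol/L
Dilution factor = 200.0 / 24.76 = 8.078
[Mg2+]_stock = 0.06126 × 8.078 = 0.4949 mol/L

0.4949 mol/L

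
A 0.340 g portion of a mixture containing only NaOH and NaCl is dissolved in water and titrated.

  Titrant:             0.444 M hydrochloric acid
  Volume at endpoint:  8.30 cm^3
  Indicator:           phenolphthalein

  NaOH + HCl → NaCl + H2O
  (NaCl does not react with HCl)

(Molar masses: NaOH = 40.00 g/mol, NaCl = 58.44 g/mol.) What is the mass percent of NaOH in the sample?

n(HCl) = 0.00830 × 0.444 = 3.69 × 10^-3 mol
Let x = n(NaOH), y = n(NaCl).
Titrant: 1x = 3.69 × 10^-3;  mass: 40.00x + 58.44y = 0.340
Solving, x = 3.69 × 10^-3 mol, y = 3.30 × 10^-3 mol
mass of NaOH = 3.69 × 10^-3 × 40.00 = 0.147 g
% NaOH = 0.147 / 0.340 × 100 = 43.4 %

43.4 %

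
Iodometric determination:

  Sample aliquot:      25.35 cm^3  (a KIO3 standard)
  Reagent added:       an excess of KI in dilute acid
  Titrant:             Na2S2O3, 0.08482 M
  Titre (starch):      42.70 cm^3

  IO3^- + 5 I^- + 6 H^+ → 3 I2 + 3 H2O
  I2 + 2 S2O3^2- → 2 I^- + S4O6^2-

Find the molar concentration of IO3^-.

0.02381 M

n(S2O3^2-) = 0.04270 × 0.08482 = 3.622 × 10^-3 mol
n(I2) = n(S2O3^2-)/2 = 1.811 × 10^-3 mol
From the 1:3 ratio, n(IO3^-) in the aliquot = 1/3 × 1.811 × 10^-3 = 6.036 × 10^-4 mol
[IO3^-] = 6.036 × 10^-4 / 0.02535 = 0.02381 mol/L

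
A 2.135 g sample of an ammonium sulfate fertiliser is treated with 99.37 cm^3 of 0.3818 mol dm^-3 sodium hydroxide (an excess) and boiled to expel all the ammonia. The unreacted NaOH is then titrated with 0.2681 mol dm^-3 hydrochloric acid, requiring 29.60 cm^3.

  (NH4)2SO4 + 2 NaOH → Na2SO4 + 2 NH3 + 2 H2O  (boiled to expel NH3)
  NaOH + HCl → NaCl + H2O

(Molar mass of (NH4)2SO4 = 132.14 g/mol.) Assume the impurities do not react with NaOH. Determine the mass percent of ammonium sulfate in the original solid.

92.85 %

n(NaOH) added = 0.09937 × 0.3818 = 0.03794 mol
n(HCl) used in back-titration = 0.02960 × 0.2681 = 7.936 × 10^-3 mol
n(NaOH) left over = 7.936 × 10^-3 mol (1:1 ratio)
n(NaOH) consumed by analyte = 0.03794 − 7.936 × 10^-3 = 0.03000 mol
From the 1:2 ratio, n((NH4)2SO4) = 1/2 × 0.03000 = 0.01500 mol
mass of (NH4)2SO4 = 0.01500 × 132.14 = 1.982 g
% (NH4)2SO4 = 1.982 / 2.135 × 100 = 92.85 %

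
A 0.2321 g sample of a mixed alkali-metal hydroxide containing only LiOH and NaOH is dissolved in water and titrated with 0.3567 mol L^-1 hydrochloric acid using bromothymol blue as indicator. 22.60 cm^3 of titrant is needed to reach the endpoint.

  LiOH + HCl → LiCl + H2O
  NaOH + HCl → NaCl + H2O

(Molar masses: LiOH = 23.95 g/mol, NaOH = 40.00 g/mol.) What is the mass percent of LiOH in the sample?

58.09 %

n(HCl) = 0.02260 × 0.3567 = 8.061 × 10^-3 mol
Let x = n(LiOH), y = n(NaOH).
Titrant: 1x + 1y = 8.061 × 10^-3;  mass: 23.95x + 40.00y = 0.2321
Solving, x = 5.630 × 10^-3 mol, y = 2.432 × 10^-3 mol
mass of LiOH = 5.630 × 10^-3 × 23.95 = 0.1348 g
% LiOH = 0.1348 / 0.2321 × 100 = 58.09 %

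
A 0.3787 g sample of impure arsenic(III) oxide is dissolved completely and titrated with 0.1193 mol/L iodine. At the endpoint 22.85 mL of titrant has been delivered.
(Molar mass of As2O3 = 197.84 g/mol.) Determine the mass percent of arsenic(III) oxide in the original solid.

As2O3 + 2 I2 + 2 H2O → As2O5 + 4 HI
n(I2) = 0.02285 L × 0.1193 mol/L = 2.726 × 10^-3 mol
From the 1:2 ratio, n(As2O3) = 1/2 × 2.726 × 10^-3 = 1.363 × 10^-3 mol
mass of As2O3 = 1.363 × 10^-3 × 197.84 g/mol = 0.2697 g
% As2O3 = 0.2697 / 0.3787 × 100 = 71.21 %

71.21 %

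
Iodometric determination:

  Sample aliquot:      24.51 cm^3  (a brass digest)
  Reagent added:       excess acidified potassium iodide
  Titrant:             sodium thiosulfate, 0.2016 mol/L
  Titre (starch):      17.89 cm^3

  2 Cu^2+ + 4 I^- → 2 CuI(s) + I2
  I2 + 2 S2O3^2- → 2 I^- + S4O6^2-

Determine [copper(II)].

0.1471 mol/L

n(S2O3^2-) = 0.01789 × 0.2016 = 3.607 × 10^-3 mol
n(I2) = n(S2O3^2-)/2 = 1.803 × 10^-3 mol
From the 2:1 ratio, n(Cu2+) in the aliquot = 2/1 × 1.803 × 10^-3 = 3.607 × 10^-3 mol
[Cu2+] = 3.607 × 10^-3 / 0.02451 = 0.1471 mol/L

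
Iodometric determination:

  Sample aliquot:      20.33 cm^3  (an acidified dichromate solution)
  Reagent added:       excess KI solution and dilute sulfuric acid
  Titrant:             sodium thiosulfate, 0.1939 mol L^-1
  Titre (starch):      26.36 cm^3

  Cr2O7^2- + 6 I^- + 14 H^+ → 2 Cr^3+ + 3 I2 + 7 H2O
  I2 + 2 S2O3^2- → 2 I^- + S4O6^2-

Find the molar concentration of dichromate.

n(S2O3^2-) = 0.02636 × 0.1939 = 5.111 × 10^-3 mol
n(I2) = n(S2O3^2-)/2 = 2.556 × 10^-3 mol
From the 1:3 ratio, n(Cr2O7^2-) in the aliquot = 1/3 × 2.556 × 10^-3 = 8.519 × 10^-4 mol
[Cr2O7^2-] = 8.519 × 10^-4 / 0.02033 = 0.04190 mol/L

0.04190 mol/L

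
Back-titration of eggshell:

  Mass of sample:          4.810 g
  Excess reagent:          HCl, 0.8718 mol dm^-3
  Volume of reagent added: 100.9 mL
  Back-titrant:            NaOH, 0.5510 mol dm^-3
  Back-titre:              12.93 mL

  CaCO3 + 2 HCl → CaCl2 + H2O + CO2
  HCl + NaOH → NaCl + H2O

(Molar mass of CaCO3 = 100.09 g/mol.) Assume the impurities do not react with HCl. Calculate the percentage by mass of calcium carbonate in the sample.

84.11 %

n(HCl) added = 0.1009 × 0.8718 = 0.08796 mol
n(NaOH) used in back-titration = 0.01293 × 0.5510 = 7.124 × 10^-3 mol
n(HCl) left over = 7.124 × 10^-3 mol (1:1 ratio)
n(HCl) consumed by analyte = 0.08796 − 7.124 × 10^-3 = 0.08084 mol
From the 1:2 ratio, n(CaCO3) = 1/2 × 0.08084 = 0.04042 mol
mass of CaCO3 = 0.04042 × 100.09 = 4.046 g
% CaCO3 = 4.046 / 4.810 × 100 = 84.11 %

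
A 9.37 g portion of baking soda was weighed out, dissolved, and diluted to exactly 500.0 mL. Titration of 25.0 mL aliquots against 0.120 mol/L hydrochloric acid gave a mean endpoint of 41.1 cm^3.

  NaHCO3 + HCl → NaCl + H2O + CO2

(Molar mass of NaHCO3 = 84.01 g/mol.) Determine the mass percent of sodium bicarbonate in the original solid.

n(HCl) per titration = 0.0411 × 0.120 = 4.93 × 10^-3 mol
n(NaHCO3) in each aliquot = 4.93 × 10^-3 mol (1:1 ratio)
n(NaHCO3) in the whole flask = 4.93 × 10^-3 × 500.0/25.0 = 0.0986 mol
mass of NaHCO3 = 0.0986 × 84.01 = 8.29 g
% NaHCO3 = 8.29 / 9.37 × 100 = 88.4 %

88.4 %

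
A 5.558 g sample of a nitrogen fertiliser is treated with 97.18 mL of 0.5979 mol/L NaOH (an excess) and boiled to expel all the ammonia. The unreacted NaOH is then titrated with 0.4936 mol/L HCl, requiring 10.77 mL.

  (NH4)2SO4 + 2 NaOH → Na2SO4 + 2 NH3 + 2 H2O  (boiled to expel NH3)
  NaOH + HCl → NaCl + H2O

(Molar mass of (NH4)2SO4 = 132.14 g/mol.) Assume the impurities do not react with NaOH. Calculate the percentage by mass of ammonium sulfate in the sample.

62.75 %

n(NaOH) added = 0.09718 × 0.5979 = 0.05810 mol
n(HCl) used in back-titration = 0.01077 × 0.4936 = 5.316 × 10^-3 mol
n(NaOH) left over = 5.316 × 10^-3 mol (1:1 ratio)
n(NaOH) consumed by analyte = 0.05810 − 5.316 × 10^-3 = 0.05279 mol
From the 1:2 ratio, n((NH4)2SO4) = 1/2 × 0.05279 = 0.02639 mol
mass of (NH4)2SO4 = 0.02639 × 132.14 = 3.488 g
% (NH4)2SO4 = 3.488 / 5.558 × 100 = 62.75 %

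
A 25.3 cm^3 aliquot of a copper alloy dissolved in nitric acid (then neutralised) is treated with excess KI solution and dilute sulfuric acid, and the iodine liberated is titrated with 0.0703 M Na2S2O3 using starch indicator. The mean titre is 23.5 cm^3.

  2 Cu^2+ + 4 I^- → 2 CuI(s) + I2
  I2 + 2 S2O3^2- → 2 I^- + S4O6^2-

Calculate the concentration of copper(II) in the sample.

0.0653 M

n(S2O3^2-) = 0.0235 × 0.0703 = 1.65 × 10^-3 mol
n(I2) = n(S2O3^2-)/2 = 8.26 × 10^-4 mol
From the 2:1 ratio, n(Cu2+) in the aliquot = 2/1 × 8.26 × 10^-4 = 1.65 × 10^-3 mol
[Cu2+] = 1.65 × 10^-3 / 0.0253 = 0.0653 mol/L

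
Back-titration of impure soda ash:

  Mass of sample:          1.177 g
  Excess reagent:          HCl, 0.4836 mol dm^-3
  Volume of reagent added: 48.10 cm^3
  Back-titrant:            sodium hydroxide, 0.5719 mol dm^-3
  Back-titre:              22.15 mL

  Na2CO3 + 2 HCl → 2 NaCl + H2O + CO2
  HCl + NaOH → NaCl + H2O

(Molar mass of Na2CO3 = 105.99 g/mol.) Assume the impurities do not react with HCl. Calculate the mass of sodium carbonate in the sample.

0.5614 g

n(HCl) added = 0.04810 × 0.4836 = 0.02326 mol
n(NaOH) used in back-titration = 0.02215 × 0.5719 = 0.01267 mol
n(HCl) left over = 0.01267 mol (1:1 ratio)
n(HCl) consumed by analyte = 0.02326 − 0.01267 = 0.01059 mol
From the 1:2 ratio, n(Na2CO3) = 1/2 × 0.01059 = 5.297 × 10^-3 mol
mass of Na2CO3 = 5.297 × 10^-3 × 105.99 = 0.5614 g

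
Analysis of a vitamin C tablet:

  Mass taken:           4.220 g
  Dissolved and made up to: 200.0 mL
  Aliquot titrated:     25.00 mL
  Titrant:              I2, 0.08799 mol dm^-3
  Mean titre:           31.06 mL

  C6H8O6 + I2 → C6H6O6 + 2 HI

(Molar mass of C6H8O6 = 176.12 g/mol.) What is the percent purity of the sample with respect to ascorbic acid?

n(I2) per titration = 0.03106 × 0.08799 = 2.733 × 10^-3 mol
n(C6H8O6) in each aliquot = 2.733 × 10^-3 mol (1:1 ratio)
n(C6H8O6) in the whole flask = 2.733 × 10^-3 × 200.0/25.00 = 0.02186 mol
mass of C6H8O6 = 0.02186 × 176.12 = 3.851 g
% C6H8O6 = 3.851 / 4.220 × 100 = 91.25 %

91.25 %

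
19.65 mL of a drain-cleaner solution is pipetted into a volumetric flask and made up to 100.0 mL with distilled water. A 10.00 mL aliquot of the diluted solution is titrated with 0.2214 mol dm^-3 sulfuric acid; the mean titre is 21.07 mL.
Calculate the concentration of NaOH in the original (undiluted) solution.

4.748 mol/L

2 NaOH + H2SO4 → Na2SO4 + 2 H2O
n(H2SO4) = 0.02107 × 0.2214 = 4.665 × 10^-3 mol
From the 2:1 ratio, n(NaOH) in the aliquot = 2/1 × 4.665 × 10^-3 = 9.330 × 10^-3 mol
[NaOH]_dilute = 9.330 × 10^-3 / 0.01000 = 0.9330 mol/L
Dilution factor = 100.0 / 19.65 = 5.089
[NaOH]_stock = 0.9330 × 5.089 = 4.748 mol/L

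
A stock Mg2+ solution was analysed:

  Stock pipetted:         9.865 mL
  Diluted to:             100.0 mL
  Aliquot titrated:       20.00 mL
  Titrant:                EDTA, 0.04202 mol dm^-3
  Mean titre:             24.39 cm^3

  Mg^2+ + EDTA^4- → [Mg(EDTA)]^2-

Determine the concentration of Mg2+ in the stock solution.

0.5194 mol/L

n(EDTA) = 0.02439 × 0.04202 = 1.025 × 10^-3 mol
n(Mg2+) in the aliquot = 1.025 × 10^-3 mol (1:1 ratio)
[Mg2+]_dilute = 1.025 × 10^-3 / 0.02000 = 0.05124 mol/L
Dilution factor = 100.0 / 9.865 = 10.14
[Mg2+]_stock = 0.05124 × 10.14 = 0.5194 mol/L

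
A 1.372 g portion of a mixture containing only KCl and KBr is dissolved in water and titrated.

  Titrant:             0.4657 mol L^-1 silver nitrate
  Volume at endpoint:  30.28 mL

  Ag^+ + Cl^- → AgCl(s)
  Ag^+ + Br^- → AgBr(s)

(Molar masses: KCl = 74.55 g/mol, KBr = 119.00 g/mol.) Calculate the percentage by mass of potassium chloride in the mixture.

n(AgNO3) = 0.03028 × 0.4657 = 0.01410 mol
Let x = n(KCl), y = n(KBr).
Titrant: 1x + 1y = 0.01410;  mass: 74.55x + 119.00y = 1.372
Solving, x = 6.886 × 10^-3 mol, y = 7.216 × 10^-3 mol
mass of KCl = 6.886 × 10^-3 × 74.55 = 0.5133 g
% KCl = 0.5133 / 1.372 × 100 = 37.41 %

37.41 %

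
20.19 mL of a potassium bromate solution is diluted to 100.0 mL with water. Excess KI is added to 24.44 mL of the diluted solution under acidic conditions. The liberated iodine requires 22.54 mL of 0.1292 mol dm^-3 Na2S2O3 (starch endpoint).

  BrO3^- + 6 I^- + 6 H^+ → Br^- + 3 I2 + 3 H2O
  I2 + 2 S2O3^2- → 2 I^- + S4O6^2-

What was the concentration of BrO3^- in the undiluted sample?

0.09836 mol/L

n(S2O3^2-) = 0.02254 × 0.1292 = 2.912 × 10^-3 mol
n(I2) = n(S2O3^2-)/2 = 1.456 × 10^-3 mol
From the 1:3 ratio, n(BrO3^-) in the aliquot = 1/3 × 1.456 × 10^-3 = 4.854 × 10^-4 mol
[BrO3^-]_dilute = 4.854 × 10^-4 / 0.02444 = 0.01986 mol/L
[BrO3^-]_original = 0.01986 × 100.0/20.19 = 0.09836 mol/L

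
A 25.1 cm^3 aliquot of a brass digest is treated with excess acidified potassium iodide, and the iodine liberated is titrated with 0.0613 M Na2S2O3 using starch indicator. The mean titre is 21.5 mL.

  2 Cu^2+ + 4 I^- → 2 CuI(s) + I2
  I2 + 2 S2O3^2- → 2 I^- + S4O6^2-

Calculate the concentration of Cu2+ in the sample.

0.0525 M

n(S2O3^2-) = 0.0215 × 0.0613 = 1.32 × 10^-3 mol
n(I2) = n(S2O3^2-)/2 = 6.59 × 10^-4 mol
From the 2:1 ratio, n(Cu2+) in the aliquot = 2/1 × 6.59 × 10^-4 = 1.32 × 10^-3 mol
[Cu2+] = 1.32 × 10^-3 / 0.0251 = 0.0525 mol/L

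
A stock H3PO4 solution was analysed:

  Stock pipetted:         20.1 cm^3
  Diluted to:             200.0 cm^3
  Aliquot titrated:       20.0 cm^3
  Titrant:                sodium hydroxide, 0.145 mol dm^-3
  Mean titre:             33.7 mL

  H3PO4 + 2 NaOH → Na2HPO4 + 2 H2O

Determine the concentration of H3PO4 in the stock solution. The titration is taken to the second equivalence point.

1.22 mol/L

n(NaOH) = 0.0337 × 0.145 = 4.89 × 10^-3 mol
From the 1:2 ratio, n(H3PO4) in the aliquot = 1/2 × 4.89 × 10^-3 = 2.44 × 10^-3 mol
[H3PO4]_dilute = 2.44 × 10^-3 / 0.0200 = 0.122 mol/L
Dilution factor = 200.0 / 20.1 = 9.950
[H3PO4]_stock = 0.122 × 9.950 = 1.22 mol/L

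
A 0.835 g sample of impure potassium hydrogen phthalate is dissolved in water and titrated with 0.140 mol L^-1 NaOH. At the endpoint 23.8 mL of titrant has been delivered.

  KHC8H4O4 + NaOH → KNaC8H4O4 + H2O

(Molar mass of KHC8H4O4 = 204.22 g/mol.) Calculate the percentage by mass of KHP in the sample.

81.5 %

n(NaOH) = 0.0238 L × 0.140 mol/L = 3.33 × 10^-3 mol
n(KHC8H4O4) = 3.33 × 10^-3 mol (1:1 ratio)
mass of KHC8H4O4 = 3.33 × 10^-3 × 204.22 g/mol = 0.680 g
% KHC8H4O4 = 0.680 / 0.835 × 100 = 81.5 %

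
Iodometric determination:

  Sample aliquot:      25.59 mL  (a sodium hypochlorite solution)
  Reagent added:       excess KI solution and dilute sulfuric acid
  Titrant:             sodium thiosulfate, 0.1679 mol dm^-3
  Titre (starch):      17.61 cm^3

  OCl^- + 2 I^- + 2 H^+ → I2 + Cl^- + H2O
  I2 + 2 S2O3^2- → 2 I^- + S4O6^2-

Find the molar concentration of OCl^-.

n(S2O3^2-) = 0.01761 × 0.1679 = 2.957 × 10^-3 mol
n(I2) = n(S2O3^2-)/2 = 1.478 × 10^-3 mol
n(OCl^-) in the aliquot = 1.478 × 10^-3 mol (1:1 ratio)
[OCl^-] = 1.478 × 10^-3 / 0.02559 = 0.05777 mol/L

0.05777 mol/L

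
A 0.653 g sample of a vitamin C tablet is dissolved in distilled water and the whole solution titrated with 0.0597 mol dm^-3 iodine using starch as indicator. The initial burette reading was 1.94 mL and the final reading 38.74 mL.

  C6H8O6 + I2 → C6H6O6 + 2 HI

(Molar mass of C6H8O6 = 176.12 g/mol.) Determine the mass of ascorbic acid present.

0.387 g

n(I2) = 0.0368 L × 0.0597 mol/L = 2.20 × 10^-3 mol
n(C6H8O6) = 2.20 × 10^-3 mol (1:1 ratio)
mass of C6H8O6 = 2.20 × 10^-3 × 176.12 g/mol = 0.387 g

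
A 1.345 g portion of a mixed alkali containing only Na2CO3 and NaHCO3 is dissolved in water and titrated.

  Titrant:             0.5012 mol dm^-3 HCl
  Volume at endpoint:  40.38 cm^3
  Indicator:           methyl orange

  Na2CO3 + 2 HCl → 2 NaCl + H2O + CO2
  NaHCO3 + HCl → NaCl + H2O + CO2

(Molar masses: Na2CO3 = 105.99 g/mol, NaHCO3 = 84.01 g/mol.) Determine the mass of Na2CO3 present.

n(HCl) = 0.04038 × 0.5012 = 0.02024 mol
Let x = n(Na2CO3), y = n(NaHCO3).
Titrant: 2x + 1y = 0.02024;  mass: 105.99x + 84.01y = 1.345
Solving, x = 5.727 × 10^-3 mol, y = 8.785 × 10^-3 mol
mass of Na2CO3 = 5.727 × 10^-3 × 105.99 = 0.6070 g

0.6070 g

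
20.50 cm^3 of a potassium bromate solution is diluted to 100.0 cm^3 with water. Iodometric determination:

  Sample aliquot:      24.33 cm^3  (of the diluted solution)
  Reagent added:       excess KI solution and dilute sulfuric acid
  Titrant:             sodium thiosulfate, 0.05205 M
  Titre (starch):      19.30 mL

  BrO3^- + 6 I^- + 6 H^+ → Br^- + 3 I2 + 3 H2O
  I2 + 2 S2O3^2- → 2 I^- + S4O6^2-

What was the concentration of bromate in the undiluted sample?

0.03357 M

n(S2O3^2-) = 0.01930 × 0.05205 = 1.005 × 10^-3 mol
n(I2) = n(S2O3^2-)/2 = 5.023 × 10^-4 mol
From the 1:3 ratio, n(BrO3^-) in the aliquot = 1/3 × 5.023 × 10^-4 = 1.674 × 10^-4 mol
[BrO3^-]_dilute = 1.674 × 10^-4 / 0.02433 = 0.006882 mol/L
[BrO3^-]_original = 0.006882 × 100.0/20.50 = 0.03357 mol/L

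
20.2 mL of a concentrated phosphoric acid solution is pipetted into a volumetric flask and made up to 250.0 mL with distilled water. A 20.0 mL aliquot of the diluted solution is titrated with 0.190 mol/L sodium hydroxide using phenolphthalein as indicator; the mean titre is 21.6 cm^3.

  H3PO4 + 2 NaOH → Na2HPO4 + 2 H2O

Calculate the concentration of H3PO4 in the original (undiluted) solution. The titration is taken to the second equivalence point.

1.27 mol/L

n(NaOH) = 0.0216 × 0.190 = 4.10 × 10^-3 mol
From the 1:2 ratio, n(H3PO4) in the aliquot = 1/2 × 4.10 × 10^-3 = 2.05 × 10^-3 mol
[H3PO4]_dilute = 2.05 × 10^-3 / 0.0200 = 0.103 mol/L
Dilution factor = 250.0 / 20.2 = 12.38
[H3PO4]_stock = 0.103 × 12.38 = 1.27 mol/L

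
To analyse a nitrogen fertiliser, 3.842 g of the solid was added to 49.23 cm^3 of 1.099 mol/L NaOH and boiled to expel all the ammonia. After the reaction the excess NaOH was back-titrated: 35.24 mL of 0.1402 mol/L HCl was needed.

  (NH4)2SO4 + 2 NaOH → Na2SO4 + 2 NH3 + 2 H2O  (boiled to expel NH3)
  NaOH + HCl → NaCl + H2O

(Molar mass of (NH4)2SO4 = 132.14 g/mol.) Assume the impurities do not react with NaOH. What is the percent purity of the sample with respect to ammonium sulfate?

n(NaOH) added = 0.04923 × 1.099 = 0.05410 mol
n(HCl) used in back-titration = 0.03524 × 0.1402 = 4.941 × 10^-3 mol
n(NaOH) left over = 4.941 × 10^-3 mol (1:1 ratio)
n(NaOH) consumed by analyte = 0.05410 − 4.941 × 10^-3 = 0.04916 mol
From the 1:2 ratio, n((NH4)2SO4) = 1/2 × 0.04916 = 0.02458 mol
mass of (NH4)2SO4 = 0.02458 × 132.14 = 3.248 g
% (NH4)2SO4 = 3.248 / 3.842 × 100 = 84.54 %

84.54 %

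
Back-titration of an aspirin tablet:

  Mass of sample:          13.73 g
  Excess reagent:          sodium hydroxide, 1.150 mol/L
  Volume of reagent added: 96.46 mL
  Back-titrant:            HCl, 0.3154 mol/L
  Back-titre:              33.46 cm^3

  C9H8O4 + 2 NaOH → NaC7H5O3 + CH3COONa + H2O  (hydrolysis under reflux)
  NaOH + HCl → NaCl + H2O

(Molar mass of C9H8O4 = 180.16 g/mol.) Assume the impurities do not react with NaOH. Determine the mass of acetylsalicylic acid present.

9.042 g

n(NaOH) added = 0.09646 × 1.150 = 0.1109 mol
n(HCl) used in back-titration = 0.03346 × 0.3154 = 0.01055 mol
n(NaOH) left over = 0.01055 mol (1:1 ratio)
n(NaOH) consumed by analyte = 0.1109 − 0.01055 = 0.1004 mol
From the 1:2 ratio, n(C9H8O4) = 1/2 × 0.1004 = 0.05019 mol
mass of C9H8O4 = 0.05019 × 180.16 = 9.042 g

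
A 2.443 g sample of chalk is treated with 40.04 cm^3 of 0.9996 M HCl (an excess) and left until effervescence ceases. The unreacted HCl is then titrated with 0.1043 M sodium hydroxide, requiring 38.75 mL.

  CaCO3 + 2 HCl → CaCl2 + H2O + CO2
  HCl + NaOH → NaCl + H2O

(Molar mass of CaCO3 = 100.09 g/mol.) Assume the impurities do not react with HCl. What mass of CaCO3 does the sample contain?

n(HCl) added = 0.04004 × 0.9996 = 0.04002 mol
n(NaOH) used in back-titration = 0.03875 × 0.1043 = 4.042 × 10^-3 mol
n(HCl) left over = 4.042 × 10^-3 mol (1:1 ratio)
n(HCl) consumed by analyte = 0.04002 − 4.042 × 10^-3 = 0.03598 mol
From the 1:2 ratio, n(CaCO3) = 1/2 × 0.03598 = 0.01799 mol
mass of CaCO3 = 0.01799 × 100.09 = 1.801 g

1.801 g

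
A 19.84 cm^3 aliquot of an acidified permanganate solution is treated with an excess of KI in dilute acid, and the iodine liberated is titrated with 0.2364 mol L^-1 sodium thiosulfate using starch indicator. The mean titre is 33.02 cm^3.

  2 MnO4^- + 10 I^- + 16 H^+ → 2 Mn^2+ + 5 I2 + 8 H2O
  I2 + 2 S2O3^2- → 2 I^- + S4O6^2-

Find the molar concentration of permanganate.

0.07869 mol/L

n(S2O3^2-) = 0.03302 × 0.2364 = 7.806 × 10^-3 mol
n(I2) = n(S2O3^2-)/2 = 3.903 × 10^-3 mol
From the 2:5 ratio, n(MnO4^-) in the aliquot = 2/5 × 3.903 × 10^-3 = 1.561 × 10^-3 mol
[MnO4^-] = 1.561 × 10^-3 / 0.01984 = 0.07869 mol/L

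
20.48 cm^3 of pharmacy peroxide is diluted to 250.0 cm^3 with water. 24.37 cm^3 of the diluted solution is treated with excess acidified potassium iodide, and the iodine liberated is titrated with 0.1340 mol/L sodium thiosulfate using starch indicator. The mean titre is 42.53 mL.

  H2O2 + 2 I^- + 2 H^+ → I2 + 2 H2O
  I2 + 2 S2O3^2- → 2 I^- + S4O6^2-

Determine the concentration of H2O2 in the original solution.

1.427 mol/L

n(S2O3^2-) = 0.04253 × 0.1340 = 5.699 × 10^-3 mol
n(I2) = n(S2O3^2-)/2 = 2.850 × 10^-3 mol
n(H2O2) in the aliquot = 2.850 × 10^-3 mol (1:1 ratio)
[H2O2]_dilute = 2.850 × 10^-3 / 0.02437 = 0.1169 mol/L
[H2O2]_original = 0.1169 × 250.0/20.48 = 1.427 mol/L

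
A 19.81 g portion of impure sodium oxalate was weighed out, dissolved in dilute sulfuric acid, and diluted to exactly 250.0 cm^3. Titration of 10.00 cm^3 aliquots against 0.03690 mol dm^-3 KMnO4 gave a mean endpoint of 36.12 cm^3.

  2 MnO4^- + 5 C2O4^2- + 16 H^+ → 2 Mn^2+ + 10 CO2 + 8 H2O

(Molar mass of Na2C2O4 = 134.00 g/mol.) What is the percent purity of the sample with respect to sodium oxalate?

n(KMnO4) per titration = 0.03612 × 0.03690 = 1.333 × 10^-3 mol
From the 5:2 ratio, n(Na2C2O4) in each aliquot = 5/2 × 1.333 × 10^-3 = 3.332 × 10^-3 mol
n(Na2C2O4) in the whole flask = 3.332 × 10^-3 × 250.0/10.00 = 0.08330 mol
mass of Na2C2O4 = 0.08330 × 134.00 = 11.16 g
% Na2C2O4 = 11.16 / 19.81 × 100 = 56.35 %

56.35 %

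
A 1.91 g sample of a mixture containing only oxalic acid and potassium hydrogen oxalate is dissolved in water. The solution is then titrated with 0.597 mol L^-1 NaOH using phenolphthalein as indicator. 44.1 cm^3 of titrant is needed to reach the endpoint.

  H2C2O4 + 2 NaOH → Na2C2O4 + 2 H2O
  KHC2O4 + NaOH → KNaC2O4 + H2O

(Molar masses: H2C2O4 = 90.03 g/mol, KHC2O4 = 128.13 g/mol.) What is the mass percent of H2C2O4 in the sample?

41.5 %

n(NaOH) = 0.0441 × 0.597 = 0.0263 mol
Let x = n(H2C2O4), y = n(KHC2O4).
Titrant: 2x + 1y = 0.0263;  mass: 90.03x + 128.13y = 1.91
Solving, x = 8.80 × 10^-3 mol, y = 8.72 × 10^-3 mol
mass of H2C2O4 = 8.80 × 10^-3 × 90.03 = 0.793 g
% H2C2O4 = 0.793 / 1.91 × 100 = 41.5 %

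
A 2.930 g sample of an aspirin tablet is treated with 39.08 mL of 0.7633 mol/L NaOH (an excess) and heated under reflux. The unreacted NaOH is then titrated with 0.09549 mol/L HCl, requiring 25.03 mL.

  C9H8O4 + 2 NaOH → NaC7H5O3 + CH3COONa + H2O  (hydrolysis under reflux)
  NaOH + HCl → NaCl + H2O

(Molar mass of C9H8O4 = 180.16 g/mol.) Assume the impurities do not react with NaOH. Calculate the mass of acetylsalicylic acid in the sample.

2.472 g

n(NaOH) added = 0.03908 × 0.7633 = 0.02983 mol
n(HCl) used in back-titration = 0.02503 × 0.09549 = 2.390 × 10^-3 mol
n(NaOH) left over = 2.390 × 10^-3 mol (1:1 ratio)
n(NaOH) consumed by analyte = 0.02983 − 2.390 × 10^-3 = 0.02744 mol
From the 1:2 ratio, n(C9H8O4) = 1/2 × 0.02744 = 0.01372 mol
mass of C9H8O4 = 0.01372 × 180.16 = 2.472 g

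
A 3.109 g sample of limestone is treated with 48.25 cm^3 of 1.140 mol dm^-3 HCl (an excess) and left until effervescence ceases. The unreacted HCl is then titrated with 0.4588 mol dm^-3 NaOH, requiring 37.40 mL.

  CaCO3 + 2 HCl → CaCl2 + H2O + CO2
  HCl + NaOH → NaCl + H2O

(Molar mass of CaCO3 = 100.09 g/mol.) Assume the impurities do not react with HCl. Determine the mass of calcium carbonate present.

1.894 g

n(HCl) added = 0.04825 × 1.140 = 0.05500 mol
n(NaOH) used in back-titration = 0.03740 × 0.4588 = 0.01716 mol
n(HCl) left over = 0.01716 mol (1:1 ratio)
n(HCl) consumed by analyte = 0.05500 − 0.01716 = 0.03785 mol
From the 1:2 ratio, n(CaCO3) = 1/2 × 0.03785 = 0.01892 mol
mass of CaCO3 = 0.01892 × 100.09 = 1.894 g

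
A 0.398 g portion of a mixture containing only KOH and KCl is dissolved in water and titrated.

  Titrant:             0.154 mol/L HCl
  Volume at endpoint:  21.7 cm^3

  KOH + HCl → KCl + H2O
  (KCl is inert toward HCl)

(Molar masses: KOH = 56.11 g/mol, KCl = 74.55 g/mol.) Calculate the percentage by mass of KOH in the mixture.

n(HCl) = 0.0217 × 0.154 = 3.34 × 10^-3 mol
Let x = n(KOH), y = n(KCl).
Titrant: 1x = 3.34 × 10^-3;  mass: 56.11x + 74.55y = 0.398
Solving, x = 3.34 × 10^-3 mol, y = 2.82 × 10^-3 mol
mass of KOH = 3.34 × 10^-3 × 56.11 = 0.188 g
% KOH = 0.188 / 0.398 × 100 = 47.1 %

47.1 %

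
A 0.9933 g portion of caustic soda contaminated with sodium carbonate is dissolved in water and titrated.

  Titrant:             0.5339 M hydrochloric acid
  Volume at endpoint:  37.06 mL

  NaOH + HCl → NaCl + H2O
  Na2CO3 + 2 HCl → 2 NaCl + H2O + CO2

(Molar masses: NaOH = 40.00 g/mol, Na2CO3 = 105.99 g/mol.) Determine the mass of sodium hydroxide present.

n(HCl) = 0.03706 × 0.5339 = 0.01979 mol
Let x = n(NaOH), y = n(Na2CO3).
Titrant: 1x + 2y = 0.01979;  mass: 40.00x + 105.99y = 0.9933
Solving, x = 4.254 × 10^-3 mol, y = 7.766 × 10^-3 mol
mass of NaOH = 4.254 × 10^-3 × 40.00 = 0.1701 g

0.1701 g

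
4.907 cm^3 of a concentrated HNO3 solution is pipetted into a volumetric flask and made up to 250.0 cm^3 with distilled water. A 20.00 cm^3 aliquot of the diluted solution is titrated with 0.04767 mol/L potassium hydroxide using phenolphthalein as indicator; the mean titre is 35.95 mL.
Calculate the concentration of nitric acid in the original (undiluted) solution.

4.366 mol/L

HNO3 + KOH → KNO3 + H2O
n(KOH) = 0.03595 × 0.04767 = 1.714 × 10^-3 mol
n(HNO3) in the aliquot = 1.714 × 10^-3 mol (1:1 ratio)
[HNO3]_dilute = 1.714 × 10^-3 / 0.02000 = 0.08569 mol/L
Dilution factor = 250.0 / 4.907 = 50.95
[HNO3]_stock = 0.08569 × 50.95 = 4.366 mol/L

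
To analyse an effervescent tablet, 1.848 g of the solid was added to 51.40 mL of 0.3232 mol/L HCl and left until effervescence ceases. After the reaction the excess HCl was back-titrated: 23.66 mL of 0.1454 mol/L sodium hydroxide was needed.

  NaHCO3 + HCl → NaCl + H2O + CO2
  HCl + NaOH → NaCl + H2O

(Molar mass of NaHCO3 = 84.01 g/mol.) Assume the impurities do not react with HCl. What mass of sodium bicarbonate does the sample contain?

n(HCl) added = 0.05140 × 0.3232 = 0.01661 mol
n(NaOH) used in back-titration = 0.02366 × 0.1454 = 3.440 × 10^-3 mol
n(HCl) left over = 3.440 × 10^-3 mol (1:1 ratio)
n(HCl) consumed by analyte = 0.01661 − 3.440 × 10^-3 = 0.01317 mol
n(NaHCO3) = 0.01317 mol (1:1 ratio)
mass of NaHCO3 = 0.01317 × 84.01 = 1.107 g

1.107 g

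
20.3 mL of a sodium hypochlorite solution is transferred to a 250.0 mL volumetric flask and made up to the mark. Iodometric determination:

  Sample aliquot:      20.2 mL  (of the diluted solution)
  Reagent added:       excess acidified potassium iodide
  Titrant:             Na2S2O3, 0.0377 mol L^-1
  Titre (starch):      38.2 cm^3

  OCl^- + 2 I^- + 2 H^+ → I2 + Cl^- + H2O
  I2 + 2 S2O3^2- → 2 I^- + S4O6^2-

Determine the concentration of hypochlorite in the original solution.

n(S2O3^2-) = 0.0382 × 0.0377 = 1.44 × 10^-3 mol
n(I2) = n(S2O3^2-)/2 = 7.20 × 10^-4 mol
n(OCl^-) in the aliquot = 7.20 × 10^-4 mol (1:1 ratio)
[OCl^-]_dilute = 7.20 × 10^-4 / 0.0202 = 0.0356 mol/L
[OCl^-]_original = 0.0356 × 250.0/20.3 = 0.439 mol/L

0.439 mol/L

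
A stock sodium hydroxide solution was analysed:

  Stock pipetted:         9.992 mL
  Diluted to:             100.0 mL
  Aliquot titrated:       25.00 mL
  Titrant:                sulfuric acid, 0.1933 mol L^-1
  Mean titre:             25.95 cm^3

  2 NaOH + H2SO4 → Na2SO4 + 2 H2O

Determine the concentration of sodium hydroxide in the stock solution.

n(H2SO4) = 0.02595 × 0.1933 = 5.016 × 10^-3 mol
From the 2:1 ratio, n(NaOH) in the aliquot = 2/1 × 5.016 × 10^-3 = 0.01003 mol
[NaOH]_dilute = 0.01003 / 0.02500 = 0.4013 mol/L
Dilution factor = 100.0 / 9.992 = 10.01
[NaOH]_stock = 0.4013 × 10.01 = 4.016 mol/L

4.016 mol/L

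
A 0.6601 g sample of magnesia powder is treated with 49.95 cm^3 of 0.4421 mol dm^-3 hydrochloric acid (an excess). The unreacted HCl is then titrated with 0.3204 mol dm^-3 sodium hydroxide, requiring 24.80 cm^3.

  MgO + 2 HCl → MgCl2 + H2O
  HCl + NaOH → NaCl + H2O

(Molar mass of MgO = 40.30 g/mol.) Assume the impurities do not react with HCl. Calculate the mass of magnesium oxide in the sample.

0.2849 g

n(HCl) added = 0.04995 × 0.4421 = 0.02208 mol
n(NaOH) used in back-titration = 0.02480 × 0.3204 = 7.946 × 10^-3 mol
n(HCl) left over = 7.946 × 10^-3 mol (1:1 ratio)
n(HCl) consumed by analyte = 0.02208 − 7.946 × 10^-3 = 0.01414 mol
From the 1:2 ratio, n(MgO) = 1/2 × 0.01414 = 7.068 × 10^-3 mol
mass of MgO = 7.068 × 10^-3 × 40.30 = 0.2849 g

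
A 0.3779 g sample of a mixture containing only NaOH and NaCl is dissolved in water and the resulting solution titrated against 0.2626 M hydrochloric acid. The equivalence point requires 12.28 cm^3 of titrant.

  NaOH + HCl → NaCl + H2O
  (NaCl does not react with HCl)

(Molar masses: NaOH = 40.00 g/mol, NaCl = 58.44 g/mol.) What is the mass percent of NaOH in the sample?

34.13 %

n(HCl) = 0.01228 × 0.2626 = 3.225 × 10^-3 mol
Let x = n(NaOH), y = n(NaCl).
Titrant: 1x = 3.225 × 10^-3;  mass: 40.00x + 58.44y = 0.3779
Solving, x = 3.225 × 10^-3 mol, y = 4.259 × 10^-3 mol
mass of NaOH = 3.225 × 10^-3 × 40.00 = 0.1290 g
% NaOH = 0.1290 / 0.3779 × 100 = 34.13 %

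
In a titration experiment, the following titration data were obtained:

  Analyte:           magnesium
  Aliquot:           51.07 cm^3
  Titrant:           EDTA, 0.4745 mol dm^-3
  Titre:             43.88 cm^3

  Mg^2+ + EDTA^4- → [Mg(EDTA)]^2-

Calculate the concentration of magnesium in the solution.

0.4077 mol/L

n(EDTA) = 0.04388 L × 0.4745 mol/L = 0.02082 mol
n(Mg2+) = 0.02082 mol (1:1 mole ratio)
[Mg2+] = 0.02082 mol / 0.05107 L = 0.4077 mol/L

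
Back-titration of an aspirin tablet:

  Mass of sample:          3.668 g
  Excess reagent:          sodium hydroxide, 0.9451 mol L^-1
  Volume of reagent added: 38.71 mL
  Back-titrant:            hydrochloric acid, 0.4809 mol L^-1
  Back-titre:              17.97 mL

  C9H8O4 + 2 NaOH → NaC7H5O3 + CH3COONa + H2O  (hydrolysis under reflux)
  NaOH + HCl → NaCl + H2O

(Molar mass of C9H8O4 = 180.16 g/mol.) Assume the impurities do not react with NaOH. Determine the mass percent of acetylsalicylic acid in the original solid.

n(NaOH) added = 0.03871 × 0.9451 = 0.03658 mol
n(HCl) used in back-titration = 0.01797 × 0.4809 = 8.642 × 10^-3 mol
n(NaOH) left over = 8.642 × 10^-3 mol (1:1 ratio)
n(NaOH) consumed by analyte = 0.03658 − 8.642 × 10^-3 = 0.02794 mol
From the 1:2 ratio, n(C9H8O4) = 1/2 × 0.02794 = 0.01397 mol
mass of C9H8O4 = 0.01397 × 180.16 = 2.517 g
% C9H8O4 = 2.517 / 3.668 × 100 = 68.62 %

68.62 %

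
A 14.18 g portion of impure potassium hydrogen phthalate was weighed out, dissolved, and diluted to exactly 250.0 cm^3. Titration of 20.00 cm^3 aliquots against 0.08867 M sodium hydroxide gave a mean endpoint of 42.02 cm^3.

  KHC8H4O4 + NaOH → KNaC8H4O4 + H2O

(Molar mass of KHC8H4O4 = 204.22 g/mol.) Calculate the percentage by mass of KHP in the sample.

67.08 %

n(NaOH) per titration = 0.04202 × 0.08867 = 3.726 × 10^-3 mol
n(KHC8H4O4) in each aliquot = 3.726 × 10^-3 mol (1:1 ratio)
n(KHC8H4O4) in the whole flask = 3.726 × 10^-3 × 250.0/20.00 = 0.04657 mol
mass of KHC8H4O4 = 0.04657 × 204.22 = 9.511 g
% KHC8H4O4 = 9.511 / 14.18 × 100 = 67.08 %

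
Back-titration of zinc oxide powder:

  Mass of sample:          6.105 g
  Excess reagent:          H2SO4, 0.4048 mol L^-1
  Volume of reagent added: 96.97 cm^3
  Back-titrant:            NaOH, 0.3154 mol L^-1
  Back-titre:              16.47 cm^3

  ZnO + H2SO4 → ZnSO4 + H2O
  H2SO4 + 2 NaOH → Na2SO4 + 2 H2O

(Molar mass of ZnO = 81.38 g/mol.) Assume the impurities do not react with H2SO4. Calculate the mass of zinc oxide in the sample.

n(H2SO4) added = 0.09697 × 0.4048 = 0.03925 mol
n(NaOH) used in back-titration = 0.01647 × 0.3154 = 5.195 × 10^-3 mol
From the 1:2 ratio, n(H2SO4) left over = 1/2 × 5.195 × 10^-3 = 2.597 × 10^-3 mol
n(H2SO4) consumed by analyte = 0.03925 − 2.597 × 10^-3 = 0.03666 mol
n(ZnO) = 0.03666 mol (1:1 ratio)
mass of ZnO = 0.03666 × 81.38 = 2.983 g

2.983 g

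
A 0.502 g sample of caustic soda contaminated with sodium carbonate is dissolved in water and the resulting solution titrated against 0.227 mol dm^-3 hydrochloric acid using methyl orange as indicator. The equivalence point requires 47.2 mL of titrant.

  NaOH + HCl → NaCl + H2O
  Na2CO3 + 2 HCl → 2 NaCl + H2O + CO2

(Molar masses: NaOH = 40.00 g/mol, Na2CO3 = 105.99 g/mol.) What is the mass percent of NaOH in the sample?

n(HCl) = 0.0472 × 0.227 = 0.0107 mol
Let x = n(NaOH), y = n(Na2CO3).
Titrant: 1x + 2y = 0.0107;  mass: 40.00x + 105.99y = 0.502
Solving, x = 5.06 × 10^-3 mol, y = 2.83 × 10^-3 mol
mass of NaOH = 5.06 × 10^-3 × 40.00 = 0.203 g
% NaOH = 0.203 / 0.502 × 100 = 40.4 %

40.4 %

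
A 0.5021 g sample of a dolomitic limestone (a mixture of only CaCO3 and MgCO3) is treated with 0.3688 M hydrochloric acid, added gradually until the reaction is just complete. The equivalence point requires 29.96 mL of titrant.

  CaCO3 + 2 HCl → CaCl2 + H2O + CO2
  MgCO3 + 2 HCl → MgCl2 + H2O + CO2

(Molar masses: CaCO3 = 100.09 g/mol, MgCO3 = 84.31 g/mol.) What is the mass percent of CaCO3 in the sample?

45.88 %

n(HCl) = 0.02996 × 0.3688 = 0.01105 mol
Let x = n(CaCO3), y = n(MgCO3).
Titrant: 2x + 2y = 0.01105;  mass: 100.09x + 84.31y = 0.5021
Solving, x = 2.302 × 10^-3 mol, y = 3.223 × 10^-3 mol
mass of CaCO3 = 2.302 × 10^-3 × 100.09 = 0.2304 g
% CaCO3 = 0.2304 / 0.5021 × 100 = 45.88 %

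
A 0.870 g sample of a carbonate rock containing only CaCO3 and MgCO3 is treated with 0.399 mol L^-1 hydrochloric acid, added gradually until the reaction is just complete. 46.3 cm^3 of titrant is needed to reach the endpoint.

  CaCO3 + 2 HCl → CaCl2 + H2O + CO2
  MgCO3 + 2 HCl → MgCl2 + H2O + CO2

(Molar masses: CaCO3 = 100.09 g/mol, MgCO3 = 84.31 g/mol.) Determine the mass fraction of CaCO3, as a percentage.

66.5 %

n(HCl) = 0.0463 × 0.399 = 0.0185 mol
Let x = n(CaCO3), y = n(MgCO3).
Titrant: 2x + 2y = 0.0185;  mass: 100.09x + 84.31y = 0.870
Solving, x = 5.78 × 10^-3 mol, y = 3.45 × 10^-3 mol
mass of CaCO3 = 5.78 × 10^-3 × 100.09 = 0.579 g
% CaCO3 = 0.579 / 0.870 × 100 = 66.5 %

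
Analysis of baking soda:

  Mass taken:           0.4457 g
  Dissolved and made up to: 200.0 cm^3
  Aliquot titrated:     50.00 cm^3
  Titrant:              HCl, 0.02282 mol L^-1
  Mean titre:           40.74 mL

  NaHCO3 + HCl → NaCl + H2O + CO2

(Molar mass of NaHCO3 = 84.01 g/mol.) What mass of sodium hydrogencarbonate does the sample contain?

n(HCl) per titration = 0.04074 × 0.02282 = 9.297 × 10^-4 mol
n(NaHCO3) in each aliquot = 9.297 × 10^-4 mol (1:1 ratio)
n(NaHCO3) in the whole flask = 9.297 × 10^-4 × 200.0/50.00 = 3.719 × 10^-3 mol
mass of NaHCO3 = 3.719 × 10^-3 × 84.01 = 0.3124 g

0.3124 g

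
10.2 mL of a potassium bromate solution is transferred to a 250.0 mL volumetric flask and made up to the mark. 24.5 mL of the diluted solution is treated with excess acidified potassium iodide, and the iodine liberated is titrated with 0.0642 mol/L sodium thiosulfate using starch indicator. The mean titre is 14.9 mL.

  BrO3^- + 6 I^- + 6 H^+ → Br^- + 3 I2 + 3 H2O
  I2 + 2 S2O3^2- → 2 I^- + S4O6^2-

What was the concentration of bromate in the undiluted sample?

n(S2O3^2-) = 0.0149 × 0.0642 = 9.57 × 10^-4 mol
n(I2) = n(S2O3^2-)/2 = 4.78 × 10^-4 mol
From the 1:3 ratio, n(BrO3^-) in the aliquot = 1/3 × 4.78 × 10^-4 = 1.59 × 10^-4 mol
[BrO3^-]_dilute = 1.59 × 10^-4 / 0.0245 = 0.00651 mol/L
[BrO3^-]_original = 0.00651 × 250.0/10.2 = 0.159 mol/L

0.159 mol/L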